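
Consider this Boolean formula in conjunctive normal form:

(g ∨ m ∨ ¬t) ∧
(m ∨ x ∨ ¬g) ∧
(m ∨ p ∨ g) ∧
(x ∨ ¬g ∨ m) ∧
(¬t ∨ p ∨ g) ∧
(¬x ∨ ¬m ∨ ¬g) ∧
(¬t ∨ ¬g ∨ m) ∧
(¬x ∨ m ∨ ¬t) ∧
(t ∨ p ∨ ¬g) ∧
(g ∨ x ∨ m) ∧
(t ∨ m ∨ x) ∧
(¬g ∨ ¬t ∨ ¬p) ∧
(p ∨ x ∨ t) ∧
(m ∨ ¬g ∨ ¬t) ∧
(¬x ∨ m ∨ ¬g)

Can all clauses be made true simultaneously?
Yes

Yes, the formula is satisfiable.

One satisfying assignment is: m=True, t=False, p=False, g=False, x=True

Verification: With this assignment, all 15 clauses evaluate to true.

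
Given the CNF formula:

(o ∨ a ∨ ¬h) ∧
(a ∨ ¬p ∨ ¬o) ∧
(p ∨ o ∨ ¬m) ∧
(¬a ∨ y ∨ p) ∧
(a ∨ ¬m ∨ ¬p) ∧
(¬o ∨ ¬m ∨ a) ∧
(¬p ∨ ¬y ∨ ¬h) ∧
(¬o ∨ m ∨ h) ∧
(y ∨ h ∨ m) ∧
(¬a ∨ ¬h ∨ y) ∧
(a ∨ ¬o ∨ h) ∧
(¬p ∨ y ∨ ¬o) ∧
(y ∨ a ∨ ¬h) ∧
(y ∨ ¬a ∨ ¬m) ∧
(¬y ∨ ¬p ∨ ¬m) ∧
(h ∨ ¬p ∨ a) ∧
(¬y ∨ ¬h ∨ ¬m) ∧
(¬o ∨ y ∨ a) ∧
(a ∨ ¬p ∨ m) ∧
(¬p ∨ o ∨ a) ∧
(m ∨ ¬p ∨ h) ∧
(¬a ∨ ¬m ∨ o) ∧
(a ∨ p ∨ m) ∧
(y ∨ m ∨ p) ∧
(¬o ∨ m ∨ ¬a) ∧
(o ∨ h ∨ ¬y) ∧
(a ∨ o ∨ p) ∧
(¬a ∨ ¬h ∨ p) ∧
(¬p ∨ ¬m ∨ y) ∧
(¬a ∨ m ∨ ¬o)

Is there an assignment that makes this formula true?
Yes

Yes, the formula is satisfiable.

One satisfying assignment is: o=True, a=True, p=False, h=False, m=True, y=True

Verification: With this assignment, all 30 clauses evaluate to true.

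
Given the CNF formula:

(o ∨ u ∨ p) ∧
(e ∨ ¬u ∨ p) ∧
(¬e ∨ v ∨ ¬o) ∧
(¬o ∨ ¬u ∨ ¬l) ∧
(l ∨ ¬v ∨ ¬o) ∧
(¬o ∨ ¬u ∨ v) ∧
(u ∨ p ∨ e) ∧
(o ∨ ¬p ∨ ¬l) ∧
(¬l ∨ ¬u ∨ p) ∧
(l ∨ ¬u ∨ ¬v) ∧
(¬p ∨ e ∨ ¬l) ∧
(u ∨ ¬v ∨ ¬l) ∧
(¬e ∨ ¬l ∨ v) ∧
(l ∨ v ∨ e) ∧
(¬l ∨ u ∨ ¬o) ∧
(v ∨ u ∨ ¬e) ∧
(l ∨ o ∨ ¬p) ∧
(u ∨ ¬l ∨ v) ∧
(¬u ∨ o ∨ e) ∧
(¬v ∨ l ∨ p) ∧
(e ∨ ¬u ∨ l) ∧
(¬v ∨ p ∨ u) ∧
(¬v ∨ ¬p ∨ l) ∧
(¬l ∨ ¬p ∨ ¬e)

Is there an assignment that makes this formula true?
Yes

Yes, the formula is satisfiable.

One satisfying assignment is: v=False, e=True, p=False, u=True, o=False, l=False

Verification: With this assignment, all 24 clauses evaluate to true.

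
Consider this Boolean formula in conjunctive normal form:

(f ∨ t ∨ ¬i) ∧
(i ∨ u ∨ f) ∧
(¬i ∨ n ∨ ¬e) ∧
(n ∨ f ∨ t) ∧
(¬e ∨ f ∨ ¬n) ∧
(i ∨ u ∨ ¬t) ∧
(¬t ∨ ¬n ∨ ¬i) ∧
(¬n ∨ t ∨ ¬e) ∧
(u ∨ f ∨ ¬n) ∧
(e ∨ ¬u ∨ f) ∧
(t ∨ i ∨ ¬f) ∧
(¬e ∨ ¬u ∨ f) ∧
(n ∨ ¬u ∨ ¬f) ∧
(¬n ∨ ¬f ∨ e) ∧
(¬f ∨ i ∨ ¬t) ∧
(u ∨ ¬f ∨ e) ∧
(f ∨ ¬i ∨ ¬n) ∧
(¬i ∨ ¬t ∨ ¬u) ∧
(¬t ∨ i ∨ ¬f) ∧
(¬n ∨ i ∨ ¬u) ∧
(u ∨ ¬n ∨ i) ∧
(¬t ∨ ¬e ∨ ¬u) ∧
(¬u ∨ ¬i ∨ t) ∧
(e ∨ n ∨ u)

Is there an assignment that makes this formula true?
No

No, the formula is not satisfiable.

No assignment of truth values to the variables can make all 24 clauses true simultaneously.

The formula is UNSAT (unsatisfiable).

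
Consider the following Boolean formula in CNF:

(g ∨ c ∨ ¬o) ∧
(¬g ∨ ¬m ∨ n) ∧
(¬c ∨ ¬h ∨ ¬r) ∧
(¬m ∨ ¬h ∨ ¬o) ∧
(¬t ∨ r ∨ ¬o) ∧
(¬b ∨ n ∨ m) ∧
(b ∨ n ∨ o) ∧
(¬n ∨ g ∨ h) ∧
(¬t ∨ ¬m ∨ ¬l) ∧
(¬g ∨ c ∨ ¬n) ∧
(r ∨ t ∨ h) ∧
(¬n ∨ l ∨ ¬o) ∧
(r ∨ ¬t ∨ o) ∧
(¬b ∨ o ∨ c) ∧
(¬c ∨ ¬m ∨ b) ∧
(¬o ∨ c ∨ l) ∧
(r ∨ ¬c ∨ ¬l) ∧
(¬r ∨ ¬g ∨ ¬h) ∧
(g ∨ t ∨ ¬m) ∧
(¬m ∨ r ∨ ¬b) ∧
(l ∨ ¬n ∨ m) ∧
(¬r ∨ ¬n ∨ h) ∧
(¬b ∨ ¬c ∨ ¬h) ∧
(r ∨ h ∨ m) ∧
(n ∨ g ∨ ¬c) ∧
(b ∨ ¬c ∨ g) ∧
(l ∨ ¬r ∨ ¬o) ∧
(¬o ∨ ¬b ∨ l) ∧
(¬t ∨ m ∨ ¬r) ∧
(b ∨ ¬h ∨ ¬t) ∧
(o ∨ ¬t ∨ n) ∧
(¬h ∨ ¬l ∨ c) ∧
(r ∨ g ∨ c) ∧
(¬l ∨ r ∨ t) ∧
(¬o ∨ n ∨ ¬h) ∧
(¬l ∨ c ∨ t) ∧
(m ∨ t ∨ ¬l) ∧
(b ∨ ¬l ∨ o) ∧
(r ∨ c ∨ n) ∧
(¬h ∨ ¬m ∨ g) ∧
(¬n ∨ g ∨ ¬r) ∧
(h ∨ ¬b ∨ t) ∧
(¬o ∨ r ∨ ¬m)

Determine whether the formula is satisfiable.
No

No, the formula is not satisfiable.

No assignment of truth values to the variables can make all 43 clauses true simultaneously.

The formula is UNSAT (unsatisfiable).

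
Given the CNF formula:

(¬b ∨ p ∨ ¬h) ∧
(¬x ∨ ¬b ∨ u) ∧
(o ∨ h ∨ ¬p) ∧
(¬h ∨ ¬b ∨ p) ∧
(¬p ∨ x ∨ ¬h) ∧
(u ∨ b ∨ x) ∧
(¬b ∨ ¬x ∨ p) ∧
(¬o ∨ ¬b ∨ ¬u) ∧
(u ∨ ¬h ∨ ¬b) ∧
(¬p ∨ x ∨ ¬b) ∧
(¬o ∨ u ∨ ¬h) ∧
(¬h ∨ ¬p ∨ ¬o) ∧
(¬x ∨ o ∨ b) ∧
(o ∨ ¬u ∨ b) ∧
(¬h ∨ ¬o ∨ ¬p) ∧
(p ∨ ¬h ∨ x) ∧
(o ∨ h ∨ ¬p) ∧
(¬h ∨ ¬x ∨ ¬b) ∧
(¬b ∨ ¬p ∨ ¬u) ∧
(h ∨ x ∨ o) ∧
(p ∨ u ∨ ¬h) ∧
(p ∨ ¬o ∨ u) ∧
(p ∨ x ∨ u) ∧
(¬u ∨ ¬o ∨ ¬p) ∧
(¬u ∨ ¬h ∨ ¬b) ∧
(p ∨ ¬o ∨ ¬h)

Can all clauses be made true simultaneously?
Yes

Yes, the formula is satisfiable.

One satisfying assignment is: u=False, o=True, b=False, p=True, x=True, h=False

Verification: With this assignment, all 26 clauses evaluate to true.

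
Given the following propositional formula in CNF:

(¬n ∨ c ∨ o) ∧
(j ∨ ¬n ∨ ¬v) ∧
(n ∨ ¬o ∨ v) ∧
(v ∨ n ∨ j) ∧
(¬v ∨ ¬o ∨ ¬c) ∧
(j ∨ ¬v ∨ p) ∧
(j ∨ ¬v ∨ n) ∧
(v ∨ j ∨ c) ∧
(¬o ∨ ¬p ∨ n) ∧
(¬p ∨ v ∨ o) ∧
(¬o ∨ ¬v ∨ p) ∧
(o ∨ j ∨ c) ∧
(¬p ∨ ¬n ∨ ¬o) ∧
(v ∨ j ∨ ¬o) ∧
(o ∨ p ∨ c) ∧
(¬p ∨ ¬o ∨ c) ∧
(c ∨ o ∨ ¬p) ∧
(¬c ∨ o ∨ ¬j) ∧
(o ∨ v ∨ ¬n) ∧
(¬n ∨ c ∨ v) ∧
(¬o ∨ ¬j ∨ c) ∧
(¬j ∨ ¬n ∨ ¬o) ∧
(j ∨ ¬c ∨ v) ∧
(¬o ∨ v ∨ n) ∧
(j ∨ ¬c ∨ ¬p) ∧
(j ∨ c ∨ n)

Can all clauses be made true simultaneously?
No

No, the formula is not satisfiable.

No assignment of truth values to the variables can make all 26 clauses true simultaneously.

The formula is UNSAT (unsatisfiable).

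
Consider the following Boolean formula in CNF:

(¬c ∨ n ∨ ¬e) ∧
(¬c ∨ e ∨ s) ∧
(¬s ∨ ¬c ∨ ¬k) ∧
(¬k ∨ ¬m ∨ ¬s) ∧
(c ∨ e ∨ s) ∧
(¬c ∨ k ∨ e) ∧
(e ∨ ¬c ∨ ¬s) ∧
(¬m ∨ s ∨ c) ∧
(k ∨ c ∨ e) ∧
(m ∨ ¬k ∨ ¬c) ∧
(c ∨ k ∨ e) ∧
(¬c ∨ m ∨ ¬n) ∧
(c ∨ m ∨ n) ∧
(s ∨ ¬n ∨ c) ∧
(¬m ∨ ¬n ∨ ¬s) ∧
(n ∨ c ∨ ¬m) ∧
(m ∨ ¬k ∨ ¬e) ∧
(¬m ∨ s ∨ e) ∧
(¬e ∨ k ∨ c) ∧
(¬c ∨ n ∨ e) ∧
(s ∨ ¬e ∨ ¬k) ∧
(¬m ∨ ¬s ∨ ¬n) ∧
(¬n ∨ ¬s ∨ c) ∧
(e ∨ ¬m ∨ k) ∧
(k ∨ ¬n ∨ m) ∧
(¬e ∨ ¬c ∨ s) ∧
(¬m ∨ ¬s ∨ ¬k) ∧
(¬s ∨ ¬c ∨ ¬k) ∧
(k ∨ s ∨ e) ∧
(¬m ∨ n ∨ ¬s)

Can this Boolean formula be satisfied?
No

No, the formula is not satisfiable.

No assignment of truth values to the variables can make all 30 clauses true simultaneously.

The formula is UNSAT (unsatisfiable).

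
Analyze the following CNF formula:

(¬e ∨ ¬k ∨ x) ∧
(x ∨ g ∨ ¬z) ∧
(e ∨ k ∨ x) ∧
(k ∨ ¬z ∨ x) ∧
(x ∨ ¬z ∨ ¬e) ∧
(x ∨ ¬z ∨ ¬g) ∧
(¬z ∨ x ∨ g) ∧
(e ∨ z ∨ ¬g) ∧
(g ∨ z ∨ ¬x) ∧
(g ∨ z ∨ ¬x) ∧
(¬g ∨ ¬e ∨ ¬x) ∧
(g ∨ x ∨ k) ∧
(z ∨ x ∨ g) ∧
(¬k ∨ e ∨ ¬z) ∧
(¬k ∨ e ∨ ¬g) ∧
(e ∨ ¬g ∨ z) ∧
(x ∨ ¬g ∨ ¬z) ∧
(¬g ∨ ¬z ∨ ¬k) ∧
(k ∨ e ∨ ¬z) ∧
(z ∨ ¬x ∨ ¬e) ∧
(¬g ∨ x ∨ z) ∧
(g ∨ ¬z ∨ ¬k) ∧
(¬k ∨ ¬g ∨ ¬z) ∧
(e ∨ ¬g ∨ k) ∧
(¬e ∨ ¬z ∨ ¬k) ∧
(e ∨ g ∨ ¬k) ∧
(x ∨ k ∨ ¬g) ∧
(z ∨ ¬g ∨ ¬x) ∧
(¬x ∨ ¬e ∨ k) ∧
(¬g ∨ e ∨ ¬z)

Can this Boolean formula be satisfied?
No

No, the formula is not satisfiable.

No assignment of truth values to the variables can make all 30 clauses true simultaneously.

The formula is UNSAT (unsatisfiable).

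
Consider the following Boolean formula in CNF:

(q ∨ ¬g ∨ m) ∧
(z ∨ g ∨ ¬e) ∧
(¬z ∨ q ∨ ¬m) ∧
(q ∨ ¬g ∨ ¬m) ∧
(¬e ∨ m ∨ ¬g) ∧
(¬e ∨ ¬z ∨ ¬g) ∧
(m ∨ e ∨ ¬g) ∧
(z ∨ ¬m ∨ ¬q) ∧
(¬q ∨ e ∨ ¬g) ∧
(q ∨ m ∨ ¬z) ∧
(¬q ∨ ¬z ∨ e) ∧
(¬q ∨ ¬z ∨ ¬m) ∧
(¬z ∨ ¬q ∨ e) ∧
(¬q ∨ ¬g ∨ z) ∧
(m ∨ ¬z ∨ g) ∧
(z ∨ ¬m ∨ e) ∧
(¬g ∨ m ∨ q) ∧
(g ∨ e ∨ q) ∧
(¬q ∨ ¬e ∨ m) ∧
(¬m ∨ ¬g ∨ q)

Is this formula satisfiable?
Yes

Yes, the formula is satisfiable.

One satisfying assignment is: e=False, q=True, g=False, z=False, m=False

Verification: With this assignment, all 20 clauses evaluate to true.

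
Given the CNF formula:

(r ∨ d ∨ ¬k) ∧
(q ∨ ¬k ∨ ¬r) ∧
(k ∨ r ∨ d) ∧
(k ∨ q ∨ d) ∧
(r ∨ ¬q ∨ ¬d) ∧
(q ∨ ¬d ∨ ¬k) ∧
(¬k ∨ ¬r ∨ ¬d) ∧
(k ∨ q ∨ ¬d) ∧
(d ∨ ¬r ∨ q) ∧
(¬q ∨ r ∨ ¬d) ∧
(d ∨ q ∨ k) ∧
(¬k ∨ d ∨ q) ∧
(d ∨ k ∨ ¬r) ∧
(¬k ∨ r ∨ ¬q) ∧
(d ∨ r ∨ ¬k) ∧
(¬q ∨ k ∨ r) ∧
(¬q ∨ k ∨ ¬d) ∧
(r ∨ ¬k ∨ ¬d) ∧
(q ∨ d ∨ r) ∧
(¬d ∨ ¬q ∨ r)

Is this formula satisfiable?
Yes

Yes, the formula is satisfiable.

One satisfying assignment is: q=True, d=False, k=True, r=True

Verification: With this assignment, all 20 clauses evaluate to true.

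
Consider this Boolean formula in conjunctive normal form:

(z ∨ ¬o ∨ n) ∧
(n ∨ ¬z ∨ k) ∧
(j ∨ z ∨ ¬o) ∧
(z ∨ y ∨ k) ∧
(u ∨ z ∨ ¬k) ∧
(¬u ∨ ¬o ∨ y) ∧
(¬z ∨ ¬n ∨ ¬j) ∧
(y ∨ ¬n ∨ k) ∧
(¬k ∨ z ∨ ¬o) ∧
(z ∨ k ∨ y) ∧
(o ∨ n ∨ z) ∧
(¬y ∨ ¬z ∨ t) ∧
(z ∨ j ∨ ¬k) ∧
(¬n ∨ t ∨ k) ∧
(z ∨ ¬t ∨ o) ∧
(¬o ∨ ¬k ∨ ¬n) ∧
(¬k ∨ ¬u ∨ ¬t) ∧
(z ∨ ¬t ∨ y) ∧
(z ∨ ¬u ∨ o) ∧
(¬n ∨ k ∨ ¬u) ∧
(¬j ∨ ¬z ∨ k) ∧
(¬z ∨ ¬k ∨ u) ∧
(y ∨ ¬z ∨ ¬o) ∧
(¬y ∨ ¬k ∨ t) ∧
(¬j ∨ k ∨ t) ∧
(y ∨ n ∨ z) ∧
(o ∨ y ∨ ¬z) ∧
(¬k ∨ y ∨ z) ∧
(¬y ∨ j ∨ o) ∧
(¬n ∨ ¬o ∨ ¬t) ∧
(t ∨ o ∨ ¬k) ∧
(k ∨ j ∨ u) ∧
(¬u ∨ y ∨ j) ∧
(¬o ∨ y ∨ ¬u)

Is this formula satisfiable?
No

No, the formula is not satisfiable.

No assignment of truth values to the variables can make all 34 clauses true simultaneously.

The formula is UNSAT (unsatisfiable).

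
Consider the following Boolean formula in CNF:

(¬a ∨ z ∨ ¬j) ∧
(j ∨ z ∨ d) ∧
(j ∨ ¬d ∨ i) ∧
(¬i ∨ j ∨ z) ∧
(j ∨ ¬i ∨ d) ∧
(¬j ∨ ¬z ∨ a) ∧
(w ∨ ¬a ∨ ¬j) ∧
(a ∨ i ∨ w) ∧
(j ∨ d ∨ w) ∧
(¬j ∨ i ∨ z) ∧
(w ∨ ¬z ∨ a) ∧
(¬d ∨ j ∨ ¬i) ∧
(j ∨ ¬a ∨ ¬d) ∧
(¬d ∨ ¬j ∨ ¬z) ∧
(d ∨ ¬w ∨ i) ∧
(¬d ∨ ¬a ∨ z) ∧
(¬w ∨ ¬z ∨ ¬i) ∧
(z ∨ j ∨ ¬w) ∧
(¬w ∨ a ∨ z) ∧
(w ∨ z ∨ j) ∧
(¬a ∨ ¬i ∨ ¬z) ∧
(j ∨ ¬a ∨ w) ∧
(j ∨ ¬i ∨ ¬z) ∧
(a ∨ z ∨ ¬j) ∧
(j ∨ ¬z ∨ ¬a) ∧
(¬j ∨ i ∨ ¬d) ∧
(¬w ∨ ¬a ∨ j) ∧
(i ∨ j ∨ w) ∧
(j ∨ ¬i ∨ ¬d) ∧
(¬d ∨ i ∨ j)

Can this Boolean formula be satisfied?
No

No, the formula is not satisfiable.

No assignment of truth values to the variables can make all 30 clauses true simultaneously.

The formula is UNSAT (unsatisfiable).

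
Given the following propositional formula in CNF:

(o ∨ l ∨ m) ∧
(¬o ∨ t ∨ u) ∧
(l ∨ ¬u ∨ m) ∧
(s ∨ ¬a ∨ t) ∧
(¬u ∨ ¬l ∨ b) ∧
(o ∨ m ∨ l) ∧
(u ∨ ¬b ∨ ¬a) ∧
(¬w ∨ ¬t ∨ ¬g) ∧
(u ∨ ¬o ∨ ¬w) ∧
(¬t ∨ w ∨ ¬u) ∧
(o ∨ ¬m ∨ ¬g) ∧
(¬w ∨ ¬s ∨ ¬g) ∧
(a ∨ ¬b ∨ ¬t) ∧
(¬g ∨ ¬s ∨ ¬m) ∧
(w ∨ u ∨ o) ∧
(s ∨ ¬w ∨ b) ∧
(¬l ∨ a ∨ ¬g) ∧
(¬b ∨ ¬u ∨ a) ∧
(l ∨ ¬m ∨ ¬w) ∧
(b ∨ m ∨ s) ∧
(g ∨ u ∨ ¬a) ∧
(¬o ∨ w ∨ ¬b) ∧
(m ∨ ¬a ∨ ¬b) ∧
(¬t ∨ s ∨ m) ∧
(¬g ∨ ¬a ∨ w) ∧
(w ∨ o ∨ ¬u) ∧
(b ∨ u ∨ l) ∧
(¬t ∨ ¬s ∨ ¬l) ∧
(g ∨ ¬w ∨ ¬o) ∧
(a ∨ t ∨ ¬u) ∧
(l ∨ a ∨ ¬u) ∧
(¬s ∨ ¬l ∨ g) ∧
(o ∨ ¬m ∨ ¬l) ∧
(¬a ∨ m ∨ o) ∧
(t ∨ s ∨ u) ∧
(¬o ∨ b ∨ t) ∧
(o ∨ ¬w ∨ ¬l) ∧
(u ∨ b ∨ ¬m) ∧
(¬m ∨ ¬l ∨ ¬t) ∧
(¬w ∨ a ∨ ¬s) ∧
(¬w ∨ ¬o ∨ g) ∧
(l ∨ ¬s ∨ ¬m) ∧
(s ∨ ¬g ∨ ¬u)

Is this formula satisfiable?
No

No, the formula is not satisfiable.

No assignment of truth values to the variables can make all 43 clauses true simultaneously.

The formula is UNSAT (unsatisfiable).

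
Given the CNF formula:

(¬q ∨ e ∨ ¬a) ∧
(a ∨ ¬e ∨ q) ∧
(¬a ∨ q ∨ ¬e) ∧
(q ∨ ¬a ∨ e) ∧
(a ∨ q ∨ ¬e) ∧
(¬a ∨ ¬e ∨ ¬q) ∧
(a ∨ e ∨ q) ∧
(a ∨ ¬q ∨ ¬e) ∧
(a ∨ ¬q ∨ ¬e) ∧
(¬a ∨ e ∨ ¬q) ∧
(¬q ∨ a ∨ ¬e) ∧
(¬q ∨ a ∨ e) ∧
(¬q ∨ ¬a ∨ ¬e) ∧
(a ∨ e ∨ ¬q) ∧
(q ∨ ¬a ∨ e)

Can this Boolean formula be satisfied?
No

No, the formula is not satisfiable.

No assignment of truth values to the variables can make all 15 clauses true simultaneously.

The formula is UNSAT (unsatisfiable).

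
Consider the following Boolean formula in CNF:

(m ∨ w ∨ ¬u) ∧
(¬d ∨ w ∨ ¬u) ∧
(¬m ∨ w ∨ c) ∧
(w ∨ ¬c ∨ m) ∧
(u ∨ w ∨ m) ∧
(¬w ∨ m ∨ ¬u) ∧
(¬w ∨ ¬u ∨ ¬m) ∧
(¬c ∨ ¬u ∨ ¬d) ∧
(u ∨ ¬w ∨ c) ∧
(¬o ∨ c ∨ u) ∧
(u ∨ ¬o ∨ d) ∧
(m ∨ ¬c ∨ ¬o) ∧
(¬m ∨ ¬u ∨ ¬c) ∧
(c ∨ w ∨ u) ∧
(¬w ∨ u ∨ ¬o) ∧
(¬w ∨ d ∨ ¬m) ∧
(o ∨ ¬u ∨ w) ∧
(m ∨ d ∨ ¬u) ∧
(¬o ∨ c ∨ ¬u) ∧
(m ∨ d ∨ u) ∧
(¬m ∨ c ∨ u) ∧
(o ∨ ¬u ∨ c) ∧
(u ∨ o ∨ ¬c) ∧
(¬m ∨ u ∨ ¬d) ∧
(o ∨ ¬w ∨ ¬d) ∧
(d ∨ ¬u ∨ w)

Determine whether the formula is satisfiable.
No

No, the formula is not satisfiable.

No assignment of truth values to the variables can make all 26 clauses true simultaneously.

The formula is UNSAT (unsatisfiable).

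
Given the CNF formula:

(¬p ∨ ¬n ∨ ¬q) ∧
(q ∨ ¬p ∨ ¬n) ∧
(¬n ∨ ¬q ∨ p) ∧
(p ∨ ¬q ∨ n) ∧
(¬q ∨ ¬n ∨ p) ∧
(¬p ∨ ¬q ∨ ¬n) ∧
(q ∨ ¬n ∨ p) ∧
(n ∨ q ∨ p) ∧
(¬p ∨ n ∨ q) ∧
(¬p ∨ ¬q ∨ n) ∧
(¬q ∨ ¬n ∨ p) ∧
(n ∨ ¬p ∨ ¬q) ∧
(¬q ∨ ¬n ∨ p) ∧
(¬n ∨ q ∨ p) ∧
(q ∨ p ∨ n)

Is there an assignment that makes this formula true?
No

No, the formula is not satisfiable.

No assignment of truth values to the variables can make all 15 clauses true simultaneously.

The formula is UNSAT (unsatisfiable).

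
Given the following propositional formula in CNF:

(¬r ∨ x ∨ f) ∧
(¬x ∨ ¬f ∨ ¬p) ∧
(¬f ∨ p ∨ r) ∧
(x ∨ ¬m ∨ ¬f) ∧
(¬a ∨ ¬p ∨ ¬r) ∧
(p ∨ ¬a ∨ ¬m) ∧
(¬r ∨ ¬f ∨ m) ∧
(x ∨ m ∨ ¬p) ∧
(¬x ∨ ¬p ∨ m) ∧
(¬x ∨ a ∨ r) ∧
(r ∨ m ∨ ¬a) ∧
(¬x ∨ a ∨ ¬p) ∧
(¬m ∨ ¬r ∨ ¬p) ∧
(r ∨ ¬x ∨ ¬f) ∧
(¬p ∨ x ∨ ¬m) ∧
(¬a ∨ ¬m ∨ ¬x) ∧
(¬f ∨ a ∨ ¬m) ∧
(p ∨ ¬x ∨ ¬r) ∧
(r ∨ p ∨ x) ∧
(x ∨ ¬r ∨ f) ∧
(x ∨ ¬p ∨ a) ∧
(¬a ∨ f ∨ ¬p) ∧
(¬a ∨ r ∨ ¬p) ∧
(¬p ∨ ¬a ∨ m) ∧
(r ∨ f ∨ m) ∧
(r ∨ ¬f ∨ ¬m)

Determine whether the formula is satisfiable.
No

No, the formula is not satisfiable.

No assignment of truth values to the variables can make all 26 clauses true simultaneously.

The formula is UNSAT (unsatisfiable).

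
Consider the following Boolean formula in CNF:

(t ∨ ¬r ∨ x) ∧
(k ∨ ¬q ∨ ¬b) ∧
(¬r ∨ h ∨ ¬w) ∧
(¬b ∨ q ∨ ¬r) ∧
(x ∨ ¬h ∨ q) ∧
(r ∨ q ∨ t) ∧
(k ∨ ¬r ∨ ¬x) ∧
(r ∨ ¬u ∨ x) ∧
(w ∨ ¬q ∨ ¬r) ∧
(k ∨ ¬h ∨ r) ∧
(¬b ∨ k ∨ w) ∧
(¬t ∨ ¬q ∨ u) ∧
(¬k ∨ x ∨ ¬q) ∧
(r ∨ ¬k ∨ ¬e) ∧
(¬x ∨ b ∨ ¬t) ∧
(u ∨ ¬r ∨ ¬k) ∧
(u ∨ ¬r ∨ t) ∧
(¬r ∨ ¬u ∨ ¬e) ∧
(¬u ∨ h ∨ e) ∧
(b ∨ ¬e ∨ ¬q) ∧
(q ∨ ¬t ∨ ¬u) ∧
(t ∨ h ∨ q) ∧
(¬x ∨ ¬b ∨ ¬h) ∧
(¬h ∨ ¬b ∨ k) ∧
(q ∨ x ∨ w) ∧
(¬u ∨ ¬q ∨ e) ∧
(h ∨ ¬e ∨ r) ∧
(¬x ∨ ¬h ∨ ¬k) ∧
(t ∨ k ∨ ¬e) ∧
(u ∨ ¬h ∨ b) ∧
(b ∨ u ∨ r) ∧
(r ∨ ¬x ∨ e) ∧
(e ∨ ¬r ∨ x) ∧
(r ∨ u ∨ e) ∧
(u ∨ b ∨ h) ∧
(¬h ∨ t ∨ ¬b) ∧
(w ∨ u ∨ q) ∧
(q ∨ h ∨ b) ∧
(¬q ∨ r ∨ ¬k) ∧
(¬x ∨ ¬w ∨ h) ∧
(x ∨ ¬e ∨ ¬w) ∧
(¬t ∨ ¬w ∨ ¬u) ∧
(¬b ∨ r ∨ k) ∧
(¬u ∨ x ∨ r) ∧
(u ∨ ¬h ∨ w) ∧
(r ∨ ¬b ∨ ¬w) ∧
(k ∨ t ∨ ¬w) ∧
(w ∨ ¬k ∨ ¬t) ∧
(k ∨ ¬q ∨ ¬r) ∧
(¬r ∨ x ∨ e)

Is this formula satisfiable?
No

No, the formula is not satisfiable.

No assignment of truth values to the variables can make all 50 clauses true simultaneously.

The formula is UNSAT (unsatisfiable).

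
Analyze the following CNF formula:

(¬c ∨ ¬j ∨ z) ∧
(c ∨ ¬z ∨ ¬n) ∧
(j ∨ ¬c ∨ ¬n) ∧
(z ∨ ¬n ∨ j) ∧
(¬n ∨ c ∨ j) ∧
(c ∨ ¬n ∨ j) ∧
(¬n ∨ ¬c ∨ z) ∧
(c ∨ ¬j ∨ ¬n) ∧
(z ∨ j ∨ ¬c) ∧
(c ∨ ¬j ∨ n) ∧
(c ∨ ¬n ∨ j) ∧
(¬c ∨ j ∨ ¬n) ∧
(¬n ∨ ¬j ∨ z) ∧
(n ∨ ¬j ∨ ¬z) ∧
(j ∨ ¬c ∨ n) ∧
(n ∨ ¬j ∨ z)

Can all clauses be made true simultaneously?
Yes

Yes, the formula is satisfiable.

One satisfying assignment is: n=False, j=False, z=False, c=False

Verification: With this assignment, all 16 clauses evaluate to true.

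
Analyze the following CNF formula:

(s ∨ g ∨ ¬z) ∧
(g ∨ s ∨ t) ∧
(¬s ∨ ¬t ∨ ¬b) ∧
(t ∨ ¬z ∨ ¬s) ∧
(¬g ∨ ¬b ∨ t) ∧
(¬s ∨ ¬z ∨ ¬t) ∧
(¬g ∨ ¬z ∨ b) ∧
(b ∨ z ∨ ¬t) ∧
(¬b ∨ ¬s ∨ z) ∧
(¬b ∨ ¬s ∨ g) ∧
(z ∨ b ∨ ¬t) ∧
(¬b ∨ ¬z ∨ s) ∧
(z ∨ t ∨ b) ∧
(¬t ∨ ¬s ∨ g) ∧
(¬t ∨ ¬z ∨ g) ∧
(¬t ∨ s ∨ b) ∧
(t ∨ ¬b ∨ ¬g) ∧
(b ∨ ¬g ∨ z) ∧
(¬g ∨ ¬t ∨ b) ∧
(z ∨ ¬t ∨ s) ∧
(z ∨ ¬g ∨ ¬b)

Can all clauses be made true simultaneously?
No

No, the formula is not satisfiable.

No assignment of truth values to the variables can make all 21 clauses true simultaneously.

The formula is UNSAT (unsatisfiable).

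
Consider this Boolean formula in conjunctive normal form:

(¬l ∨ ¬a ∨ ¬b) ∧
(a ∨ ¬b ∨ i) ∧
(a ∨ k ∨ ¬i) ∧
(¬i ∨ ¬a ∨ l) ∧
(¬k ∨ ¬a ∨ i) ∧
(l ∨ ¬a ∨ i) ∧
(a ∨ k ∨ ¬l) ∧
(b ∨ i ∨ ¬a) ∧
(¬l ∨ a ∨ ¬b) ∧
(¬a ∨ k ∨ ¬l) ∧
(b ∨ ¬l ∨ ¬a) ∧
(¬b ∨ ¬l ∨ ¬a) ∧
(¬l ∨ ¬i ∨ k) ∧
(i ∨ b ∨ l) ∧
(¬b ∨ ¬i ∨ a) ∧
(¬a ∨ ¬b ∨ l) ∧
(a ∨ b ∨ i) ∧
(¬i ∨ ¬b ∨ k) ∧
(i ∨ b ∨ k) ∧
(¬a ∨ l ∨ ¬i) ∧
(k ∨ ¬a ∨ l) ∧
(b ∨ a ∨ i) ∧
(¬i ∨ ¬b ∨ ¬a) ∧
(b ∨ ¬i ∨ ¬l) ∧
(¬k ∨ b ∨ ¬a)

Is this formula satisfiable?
Yes

Yes, the formula is satisfiable.

One satisfying assignment is: l=False, a=False, b=False, k=True, i=True

Verification: With this assignment, all 25 clauses evaluate to true.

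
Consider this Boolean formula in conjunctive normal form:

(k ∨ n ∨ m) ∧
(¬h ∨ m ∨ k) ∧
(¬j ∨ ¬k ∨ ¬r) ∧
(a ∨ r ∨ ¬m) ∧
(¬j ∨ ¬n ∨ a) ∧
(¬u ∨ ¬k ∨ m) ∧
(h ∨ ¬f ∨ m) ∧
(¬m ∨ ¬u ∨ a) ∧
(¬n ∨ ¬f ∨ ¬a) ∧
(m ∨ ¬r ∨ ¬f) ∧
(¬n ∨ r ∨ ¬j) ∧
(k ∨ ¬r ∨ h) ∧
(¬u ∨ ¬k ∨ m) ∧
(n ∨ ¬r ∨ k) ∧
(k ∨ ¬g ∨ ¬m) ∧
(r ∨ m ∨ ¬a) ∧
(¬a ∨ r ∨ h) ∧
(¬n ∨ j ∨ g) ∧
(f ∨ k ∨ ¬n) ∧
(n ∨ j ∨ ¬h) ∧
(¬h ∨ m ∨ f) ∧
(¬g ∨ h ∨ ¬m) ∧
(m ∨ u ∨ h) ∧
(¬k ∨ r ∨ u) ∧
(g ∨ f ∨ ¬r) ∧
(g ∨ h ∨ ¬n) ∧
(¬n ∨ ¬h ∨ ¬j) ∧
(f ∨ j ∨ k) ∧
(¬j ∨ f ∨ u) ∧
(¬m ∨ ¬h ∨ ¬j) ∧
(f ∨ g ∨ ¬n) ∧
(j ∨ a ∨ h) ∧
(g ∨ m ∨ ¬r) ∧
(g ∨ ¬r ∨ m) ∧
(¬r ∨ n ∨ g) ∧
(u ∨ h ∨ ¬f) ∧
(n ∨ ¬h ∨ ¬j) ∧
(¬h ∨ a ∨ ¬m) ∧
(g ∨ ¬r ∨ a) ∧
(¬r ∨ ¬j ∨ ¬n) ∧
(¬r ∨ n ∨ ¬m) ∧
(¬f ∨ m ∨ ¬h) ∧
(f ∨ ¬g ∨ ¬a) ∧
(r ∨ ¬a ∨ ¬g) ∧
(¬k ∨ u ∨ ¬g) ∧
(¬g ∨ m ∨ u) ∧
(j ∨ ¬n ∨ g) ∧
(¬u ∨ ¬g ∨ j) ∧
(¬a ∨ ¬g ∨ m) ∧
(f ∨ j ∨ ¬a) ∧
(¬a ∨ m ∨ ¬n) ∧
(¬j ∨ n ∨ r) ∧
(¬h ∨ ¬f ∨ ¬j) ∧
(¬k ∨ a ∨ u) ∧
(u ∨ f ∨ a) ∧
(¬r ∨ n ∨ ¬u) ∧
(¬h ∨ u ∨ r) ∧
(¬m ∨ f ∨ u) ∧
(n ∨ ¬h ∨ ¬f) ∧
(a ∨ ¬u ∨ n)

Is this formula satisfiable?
No

No, the formula is not satisfiable.

No assignment of truth values to the variables can make all 60 clauses true simultaneously.

The formula is UNSAT (unsatisfiable).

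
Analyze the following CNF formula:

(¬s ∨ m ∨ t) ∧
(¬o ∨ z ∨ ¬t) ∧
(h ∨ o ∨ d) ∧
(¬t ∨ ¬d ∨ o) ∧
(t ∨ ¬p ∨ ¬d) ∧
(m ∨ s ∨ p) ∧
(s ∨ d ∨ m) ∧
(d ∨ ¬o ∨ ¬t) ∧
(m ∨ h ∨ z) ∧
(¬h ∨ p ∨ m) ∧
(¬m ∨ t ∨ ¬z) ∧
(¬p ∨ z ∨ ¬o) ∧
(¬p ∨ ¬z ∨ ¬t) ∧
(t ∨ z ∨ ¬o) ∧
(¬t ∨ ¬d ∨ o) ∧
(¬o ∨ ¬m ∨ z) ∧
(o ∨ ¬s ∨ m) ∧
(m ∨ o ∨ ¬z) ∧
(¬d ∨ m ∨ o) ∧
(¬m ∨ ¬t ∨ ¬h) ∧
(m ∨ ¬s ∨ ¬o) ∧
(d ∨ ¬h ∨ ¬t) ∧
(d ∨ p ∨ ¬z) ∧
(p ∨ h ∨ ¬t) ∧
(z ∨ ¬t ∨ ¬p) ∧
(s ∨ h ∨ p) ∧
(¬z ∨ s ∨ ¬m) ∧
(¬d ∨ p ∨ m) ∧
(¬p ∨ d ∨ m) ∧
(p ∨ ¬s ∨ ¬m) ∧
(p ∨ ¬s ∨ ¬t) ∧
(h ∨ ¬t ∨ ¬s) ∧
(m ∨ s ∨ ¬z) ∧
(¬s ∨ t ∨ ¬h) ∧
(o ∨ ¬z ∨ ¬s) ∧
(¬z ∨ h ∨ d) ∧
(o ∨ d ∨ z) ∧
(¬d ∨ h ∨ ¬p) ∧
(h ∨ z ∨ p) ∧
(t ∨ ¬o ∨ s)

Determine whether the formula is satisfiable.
Yes

Yes, the formula is satisfiable.

One satisfying assignment is: z=False, h=True, s=False, p=False, d=True, t=False, o=False, m=True

Verification: With this assignment, all 40 clauses evaluate to true.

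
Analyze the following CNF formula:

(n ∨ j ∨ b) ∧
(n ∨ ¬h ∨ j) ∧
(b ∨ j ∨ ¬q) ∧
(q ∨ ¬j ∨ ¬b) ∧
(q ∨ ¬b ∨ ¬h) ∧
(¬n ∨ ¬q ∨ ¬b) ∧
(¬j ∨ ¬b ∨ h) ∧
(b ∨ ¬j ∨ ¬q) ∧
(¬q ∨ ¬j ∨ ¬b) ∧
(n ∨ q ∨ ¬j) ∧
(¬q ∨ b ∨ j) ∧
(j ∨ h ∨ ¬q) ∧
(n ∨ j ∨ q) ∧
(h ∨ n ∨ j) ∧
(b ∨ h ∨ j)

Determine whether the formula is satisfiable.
Yes

Yes, the formula is satisfiable.

One satisfying assignment is: q=False, j=False, h=False, n=True, b=True

Verification: With this assignment, all 15 clauses evaluate to true.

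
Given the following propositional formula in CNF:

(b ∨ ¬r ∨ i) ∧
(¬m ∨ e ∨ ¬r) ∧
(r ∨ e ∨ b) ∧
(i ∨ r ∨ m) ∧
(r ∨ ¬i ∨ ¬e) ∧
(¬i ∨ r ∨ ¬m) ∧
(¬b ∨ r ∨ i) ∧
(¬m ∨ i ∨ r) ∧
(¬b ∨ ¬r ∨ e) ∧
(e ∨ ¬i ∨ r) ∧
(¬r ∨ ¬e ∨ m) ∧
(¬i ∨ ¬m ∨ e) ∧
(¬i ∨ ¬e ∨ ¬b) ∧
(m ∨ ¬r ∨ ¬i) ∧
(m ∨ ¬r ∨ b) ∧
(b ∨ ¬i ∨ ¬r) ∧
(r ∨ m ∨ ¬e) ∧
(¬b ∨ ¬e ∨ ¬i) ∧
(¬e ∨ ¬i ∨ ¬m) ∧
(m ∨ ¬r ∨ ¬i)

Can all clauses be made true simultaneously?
Yes

Yes, the formula is satisfiable.

One satisfying assignment is: r=True, i=False, b=True, e=True, m=True

Verification: With this assignment, all 20 clauses evaluate to true.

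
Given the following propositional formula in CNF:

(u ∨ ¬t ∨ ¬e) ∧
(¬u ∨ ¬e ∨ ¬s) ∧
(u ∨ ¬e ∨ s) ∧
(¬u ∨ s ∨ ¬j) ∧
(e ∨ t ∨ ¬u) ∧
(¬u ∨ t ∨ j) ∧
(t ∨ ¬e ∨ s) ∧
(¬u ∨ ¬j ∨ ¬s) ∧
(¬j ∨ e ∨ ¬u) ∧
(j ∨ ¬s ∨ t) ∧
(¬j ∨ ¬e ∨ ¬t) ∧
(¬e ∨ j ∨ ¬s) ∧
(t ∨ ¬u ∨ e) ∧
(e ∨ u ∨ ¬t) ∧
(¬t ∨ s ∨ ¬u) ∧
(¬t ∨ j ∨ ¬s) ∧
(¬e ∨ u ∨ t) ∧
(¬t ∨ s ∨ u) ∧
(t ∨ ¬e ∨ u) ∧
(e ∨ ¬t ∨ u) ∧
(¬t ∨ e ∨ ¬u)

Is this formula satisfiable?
Yes

Yes, the formula is satisfiable.

One satisfying assignment is: t=False, e=False, j=False, u=False, s=False

Verification: With this assignment, all 21 clauses evaluate to true.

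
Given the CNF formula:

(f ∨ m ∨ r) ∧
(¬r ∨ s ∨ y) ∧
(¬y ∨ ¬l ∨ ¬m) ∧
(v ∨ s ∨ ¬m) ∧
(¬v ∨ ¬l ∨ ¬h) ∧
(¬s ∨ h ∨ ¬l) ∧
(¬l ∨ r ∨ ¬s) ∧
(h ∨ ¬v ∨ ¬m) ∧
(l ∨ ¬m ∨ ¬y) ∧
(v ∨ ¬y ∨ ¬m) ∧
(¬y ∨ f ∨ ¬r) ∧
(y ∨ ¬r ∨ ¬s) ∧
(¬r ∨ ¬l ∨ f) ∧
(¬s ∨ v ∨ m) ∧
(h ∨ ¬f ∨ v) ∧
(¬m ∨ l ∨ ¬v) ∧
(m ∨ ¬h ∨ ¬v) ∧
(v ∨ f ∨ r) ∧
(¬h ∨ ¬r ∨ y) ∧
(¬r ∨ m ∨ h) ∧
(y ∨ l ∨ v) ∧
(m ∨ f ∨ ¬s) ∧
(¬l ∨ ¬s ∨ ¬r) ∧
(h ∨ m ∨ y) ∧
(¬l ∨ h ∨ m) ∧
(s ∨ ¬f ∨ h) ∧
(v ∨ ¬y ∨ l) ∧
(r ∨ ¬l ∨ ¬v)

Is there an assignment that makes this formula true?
Yes

Yes, the formula is satisfiable.

One satisfying assignment is: l=False, r=False, m=False, y=True, h=False, f=True, s=True, v=True

Verification: With this assignment, all 28 clauses evaluate to true.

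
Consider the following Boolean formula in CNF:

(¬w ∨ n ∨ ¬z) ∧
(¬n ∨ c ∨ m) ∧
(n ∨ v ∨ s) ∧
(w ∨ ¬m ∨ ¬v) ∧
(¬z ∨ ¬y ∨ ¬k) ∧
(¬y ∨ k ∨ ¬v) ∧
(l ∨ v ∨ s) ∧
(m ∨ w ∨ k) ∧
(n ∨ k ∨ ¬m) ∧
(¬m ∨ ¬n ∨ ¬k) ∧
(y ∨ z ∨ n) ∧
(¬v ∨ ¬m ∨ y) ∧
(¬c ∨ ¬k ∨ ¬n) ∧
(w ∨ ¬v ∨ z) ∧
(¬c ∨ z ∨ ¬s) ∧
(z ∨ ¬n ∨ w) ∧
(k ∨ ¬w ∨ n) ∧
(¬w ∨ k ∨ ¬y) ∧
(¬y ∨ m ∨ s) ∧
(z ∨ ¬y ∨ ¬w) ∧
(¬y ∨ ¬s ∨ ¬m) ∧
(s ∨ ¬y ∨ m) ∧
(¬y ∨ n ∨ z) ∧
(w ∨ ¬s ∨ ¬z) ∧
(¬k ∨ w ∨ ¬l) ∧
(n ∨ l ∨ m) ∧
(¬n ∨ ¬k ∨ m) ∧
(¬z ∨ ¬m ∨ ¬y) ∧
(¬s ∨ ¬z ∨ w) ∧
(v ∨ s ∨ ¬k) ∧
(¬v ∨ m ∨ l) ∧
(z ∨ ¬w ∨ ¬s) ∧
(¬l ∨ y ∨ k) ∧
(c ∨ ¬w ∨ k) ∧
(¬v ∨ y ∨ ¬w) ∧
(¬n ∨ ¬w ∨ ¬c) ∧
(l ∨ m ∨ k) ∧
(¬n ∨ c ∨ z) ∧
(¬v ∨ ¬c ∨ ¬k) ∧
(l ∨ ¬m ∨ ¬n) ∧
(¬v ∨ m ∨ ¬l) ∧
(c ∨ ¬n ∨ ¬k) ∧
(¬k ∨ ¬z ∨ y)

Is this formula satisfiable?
No

No, the formula is not satisfiable.

No assignment of truth values to the variables can make all 43 clauses true simultaneously.

The formula is UNSAT (unsatisfiable).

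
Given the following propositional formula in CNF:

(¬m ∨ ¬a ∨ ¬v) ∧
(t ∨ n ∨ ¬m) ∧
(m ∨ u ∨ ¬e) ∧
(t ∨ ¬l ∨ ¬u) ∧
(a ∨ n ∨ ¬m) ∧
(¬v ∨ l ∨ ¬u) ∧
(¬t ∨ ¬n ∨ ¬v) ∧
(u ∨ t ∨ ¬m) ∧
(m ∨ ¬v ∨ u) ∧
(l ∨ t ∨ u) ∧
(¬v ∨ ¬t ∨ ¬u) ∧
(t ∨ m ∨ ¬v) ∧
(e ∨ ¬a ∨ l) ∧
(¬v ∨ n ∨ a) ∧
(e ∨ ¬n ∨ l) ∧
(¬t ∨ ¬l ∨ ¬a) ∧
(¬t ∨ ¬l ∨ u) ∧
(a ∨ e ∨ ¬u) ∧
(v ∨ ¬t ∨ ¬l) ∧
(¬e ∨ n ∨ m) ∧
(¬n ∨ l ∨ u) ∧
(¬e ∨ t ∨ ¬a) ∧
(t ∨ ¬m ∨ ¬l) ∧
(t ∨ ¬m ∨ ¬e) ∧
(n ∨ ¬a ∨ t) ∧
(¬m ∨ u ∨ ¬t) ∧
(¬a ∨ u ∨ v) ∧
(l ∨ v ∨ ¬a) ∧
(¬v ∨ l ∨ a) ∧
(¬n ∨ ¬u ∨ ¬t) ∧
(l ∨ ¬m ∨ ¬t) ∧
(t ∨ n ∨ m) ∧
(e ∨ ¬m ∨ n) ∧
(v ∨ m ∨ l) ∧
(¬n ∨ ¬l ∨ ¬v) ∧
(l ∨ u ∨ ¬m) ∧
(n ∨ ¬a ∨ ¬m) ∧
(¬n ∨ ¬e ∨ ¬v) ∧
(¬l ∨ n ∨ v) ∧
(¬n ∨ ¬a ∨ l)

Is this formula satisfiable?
Yes

Yes, the formula is satisfiable.

One satisfying assignment is: m=False, t=False, v=False, u=False, a=False, e=False, n=True, l=True

Verification: With this assignment, all 40 clauses evaluate to true.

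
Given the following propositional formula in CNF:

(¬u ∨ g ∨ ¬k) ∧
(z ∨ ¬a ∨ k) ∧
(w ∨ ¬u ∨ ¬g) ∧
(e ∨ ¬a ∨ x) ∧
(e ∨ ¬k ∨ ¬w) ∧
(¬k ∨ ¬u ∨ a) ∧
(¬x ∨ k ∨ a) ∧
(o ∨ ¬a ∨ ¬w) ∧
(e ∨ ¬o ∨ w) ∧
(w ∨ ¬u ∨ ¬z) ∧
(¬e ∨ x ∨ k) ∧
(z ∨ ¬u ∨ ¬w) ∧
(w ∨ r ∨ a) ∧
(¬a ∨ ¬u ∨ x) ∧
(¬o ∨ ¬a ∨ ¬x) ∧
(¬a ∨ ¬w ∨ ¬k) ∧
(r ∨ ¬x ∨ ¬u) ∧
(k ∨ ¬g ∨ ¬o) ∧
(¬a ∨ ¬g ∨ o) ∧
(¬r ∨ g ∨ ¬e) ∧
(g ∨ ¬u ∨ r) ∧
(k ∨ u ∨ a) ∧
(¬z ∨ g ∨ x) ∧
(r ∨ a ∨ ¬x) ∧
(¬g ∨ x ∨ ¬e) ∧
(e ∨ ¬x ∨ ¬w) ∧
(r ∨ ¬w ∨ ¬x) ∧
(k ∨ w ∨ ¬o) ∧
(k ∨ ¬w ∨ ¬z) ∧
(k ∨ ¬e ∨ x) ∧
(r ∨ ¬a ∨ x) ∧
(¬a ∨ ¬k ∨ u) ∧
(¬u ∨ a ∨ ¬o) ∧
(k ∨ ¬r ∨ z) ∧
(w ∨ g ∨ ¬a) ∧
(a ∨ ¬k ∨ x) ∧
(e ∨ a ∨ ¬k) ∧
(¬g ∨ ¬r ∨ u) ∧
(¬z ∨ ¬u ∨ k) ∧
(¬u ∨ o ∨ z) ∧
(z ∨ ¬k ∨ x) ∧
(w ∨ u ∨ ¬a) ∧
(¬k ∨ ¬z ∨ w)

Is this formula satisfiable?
No

No, the formula is not satisfiable.

No assignment of truth values to the variables can make all 43 clauses true simultaneously.

The formula is UNSAT (unsatisfiable).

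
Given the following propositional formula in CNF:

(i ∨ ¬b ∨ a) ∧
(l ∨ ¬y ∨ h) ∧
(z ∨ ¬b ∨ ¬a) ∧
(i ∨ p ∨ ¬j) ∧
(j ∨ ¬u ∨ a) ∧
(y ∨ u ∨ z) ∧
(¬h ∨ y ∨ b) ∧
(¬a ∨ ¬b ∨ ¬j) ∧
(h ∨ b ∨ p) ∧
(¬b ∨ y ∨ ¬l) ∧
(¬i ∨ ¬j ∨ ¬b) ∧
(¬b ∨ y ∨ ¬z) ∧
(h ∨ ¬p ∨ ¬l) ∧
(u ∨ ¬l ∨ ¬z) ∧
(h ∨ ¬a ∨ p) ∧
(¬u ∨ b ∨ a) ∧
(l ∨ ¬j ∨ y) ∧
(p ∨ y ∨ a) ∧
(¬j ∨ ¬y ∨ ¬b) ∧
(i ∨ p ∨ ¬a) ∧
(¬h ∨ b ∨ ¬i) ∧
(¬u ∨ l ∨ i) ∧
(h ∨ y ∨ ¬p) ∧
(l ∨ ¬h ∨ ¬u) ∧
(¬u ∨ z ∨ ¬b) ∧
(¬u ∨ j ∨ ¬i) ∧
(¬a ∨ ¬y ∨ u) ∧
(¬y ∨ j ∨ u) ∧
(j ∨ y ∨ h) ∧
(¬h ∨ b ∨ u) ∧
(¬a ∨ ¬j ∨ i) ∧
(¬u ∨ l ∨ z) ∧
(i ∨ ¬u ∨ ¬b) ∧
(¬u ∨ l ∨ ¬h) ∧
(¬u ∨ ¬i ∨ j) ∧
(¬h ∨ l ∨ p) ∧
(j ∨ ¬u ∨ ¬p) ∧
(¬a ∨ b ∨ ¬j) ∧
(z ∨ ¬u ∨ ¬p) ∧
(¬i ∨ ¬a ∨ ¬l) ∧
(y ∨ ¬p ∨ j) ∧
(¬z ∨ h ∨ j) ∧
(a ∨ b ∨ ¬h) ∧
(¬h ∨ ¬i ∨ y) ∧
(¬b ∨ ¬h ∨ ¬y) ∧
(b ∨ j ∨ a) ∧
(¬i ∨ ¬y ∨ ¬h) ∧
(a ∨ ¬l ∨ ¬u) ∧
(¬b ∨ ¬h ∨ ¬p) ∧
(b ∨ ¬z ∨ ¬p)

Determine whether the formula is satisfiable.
No

No, the formula is not satisfiable.

No assignment of truth values to the variables can make all 50 clauses true simultaneously.

The formula is UNSAT (unsatisfiable).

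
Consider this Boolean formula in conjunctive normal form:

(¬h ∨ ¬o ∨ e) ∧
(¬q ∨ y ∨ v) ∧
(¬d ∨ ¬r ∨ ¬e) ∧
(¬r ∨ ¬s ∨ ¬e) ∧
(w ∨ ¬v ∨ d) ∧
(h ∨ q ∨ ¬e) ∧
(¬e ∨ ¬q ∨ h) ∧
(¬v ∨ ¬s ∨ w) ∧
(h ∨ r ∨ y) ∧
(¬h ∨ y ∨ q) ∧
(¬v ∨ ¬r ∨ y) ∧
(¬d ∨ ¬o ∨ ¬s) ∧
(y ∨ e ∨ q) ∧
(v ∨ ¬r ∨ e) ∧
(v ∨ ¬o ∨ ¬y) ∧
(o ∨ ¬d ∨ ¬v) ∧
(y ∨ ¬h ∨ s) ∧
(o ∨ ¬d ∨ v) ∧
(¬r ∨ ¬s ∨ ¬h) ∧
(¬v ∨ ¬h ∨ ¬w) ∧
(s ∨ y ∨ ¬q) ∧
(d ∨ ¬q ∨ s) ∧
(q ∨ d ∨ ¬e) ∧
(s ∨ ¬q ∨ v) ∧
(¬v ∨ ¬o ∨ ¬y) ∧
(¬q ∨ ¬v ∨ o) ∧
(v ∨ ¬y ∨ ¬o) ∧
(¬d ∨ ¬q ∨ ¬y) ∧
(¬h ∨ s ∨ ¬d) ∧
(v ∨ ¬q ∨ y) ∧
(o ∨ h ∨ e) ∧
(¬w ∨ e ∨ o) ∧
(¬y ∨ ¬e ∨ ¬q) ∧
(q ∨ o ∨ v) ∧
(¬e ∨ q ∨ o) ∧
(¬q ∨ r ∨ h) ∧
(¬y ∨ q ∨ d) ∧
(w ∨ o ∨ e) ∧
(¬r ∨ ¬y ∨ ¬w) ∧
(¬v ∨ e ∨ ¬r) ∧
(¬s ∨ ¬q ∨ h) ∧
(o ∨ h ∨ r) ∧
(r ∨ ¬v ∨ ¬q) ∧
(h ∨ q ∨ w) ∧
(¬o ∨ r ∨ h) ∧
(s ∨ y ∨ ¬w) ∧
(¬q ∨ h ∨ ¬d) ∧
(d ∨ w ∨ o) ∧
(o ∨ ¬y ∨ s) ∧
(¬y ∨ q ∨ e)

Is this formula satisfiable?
No

No, the formula is not satisfiable.

No assignment of truth values to the variables can make all 50 clauses true simultaneously.

The formula is UNSAT (unsatisfiable).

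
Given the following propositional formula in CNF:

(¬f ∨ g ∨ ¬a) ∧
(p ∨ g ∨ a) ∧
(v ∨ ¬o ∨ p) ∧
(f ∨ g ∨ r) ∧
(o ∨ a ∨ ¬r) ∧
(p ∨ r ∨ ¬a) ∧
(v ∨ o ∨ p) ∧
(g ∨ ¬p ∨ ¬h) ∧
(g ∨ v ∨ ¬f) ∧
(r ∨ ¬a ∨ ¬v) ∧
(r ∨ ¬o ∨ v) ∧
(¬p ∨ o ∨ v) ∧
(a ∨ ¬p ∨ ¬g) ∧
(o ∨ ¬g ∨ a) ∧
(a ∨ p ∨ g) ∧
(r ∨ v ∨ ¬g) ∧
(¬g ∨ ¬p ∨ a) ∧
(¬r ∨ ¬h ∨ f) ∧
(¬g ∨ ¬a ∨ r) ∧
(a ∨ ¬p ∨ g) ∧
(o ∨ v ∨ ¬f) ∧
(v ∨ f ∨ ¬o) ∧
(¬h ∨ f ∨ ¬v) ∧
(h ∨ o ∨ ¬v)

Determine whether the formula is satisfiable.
Yes

Yes, the formula is satisfiable.

One satisfying assignment is: g=True, f=True, h=True, v=True, r=True, p=False, o=False, a=True

Verification: With this assignment, all 24 clauses evaluate to true.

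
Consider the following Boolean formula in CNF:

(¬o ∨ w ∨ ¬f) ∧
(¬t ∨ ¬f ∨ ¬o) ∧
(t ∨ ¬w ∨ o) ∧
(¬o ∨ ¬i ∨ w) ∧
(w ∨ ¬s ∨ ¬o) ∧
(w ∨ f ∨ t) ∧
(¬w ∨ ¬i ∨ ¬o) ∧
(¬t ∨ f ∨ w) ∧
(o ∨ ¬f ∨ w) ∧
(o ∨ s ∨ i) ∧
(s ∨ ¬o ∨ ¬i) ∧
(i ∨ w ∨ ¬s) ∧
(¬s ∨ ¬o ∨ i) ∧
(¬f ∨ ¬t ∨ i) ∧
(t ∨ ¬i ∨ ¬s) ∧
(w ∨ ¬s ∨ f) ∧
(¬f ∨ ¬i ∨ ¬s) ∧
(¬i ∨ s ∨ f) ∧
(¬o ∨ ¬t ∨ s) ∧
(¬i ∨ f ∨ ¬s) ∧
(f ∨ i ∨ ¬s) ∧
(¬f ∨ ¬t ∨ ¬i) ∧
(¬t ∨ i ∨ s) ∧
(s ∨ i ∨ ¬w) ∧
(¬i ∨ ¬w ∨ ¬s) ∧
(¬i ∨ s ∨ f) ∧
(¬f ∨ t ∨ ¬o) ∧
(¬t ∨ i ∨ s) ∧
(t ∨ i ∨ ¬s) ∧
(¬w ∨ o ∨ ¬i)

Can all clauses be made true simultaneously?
No

No, the formula is not satisfiable.

No assignment of truth values to the variables can make all 30 clauses true simultaneously.

The formula is UNSAT (unsatisfiable).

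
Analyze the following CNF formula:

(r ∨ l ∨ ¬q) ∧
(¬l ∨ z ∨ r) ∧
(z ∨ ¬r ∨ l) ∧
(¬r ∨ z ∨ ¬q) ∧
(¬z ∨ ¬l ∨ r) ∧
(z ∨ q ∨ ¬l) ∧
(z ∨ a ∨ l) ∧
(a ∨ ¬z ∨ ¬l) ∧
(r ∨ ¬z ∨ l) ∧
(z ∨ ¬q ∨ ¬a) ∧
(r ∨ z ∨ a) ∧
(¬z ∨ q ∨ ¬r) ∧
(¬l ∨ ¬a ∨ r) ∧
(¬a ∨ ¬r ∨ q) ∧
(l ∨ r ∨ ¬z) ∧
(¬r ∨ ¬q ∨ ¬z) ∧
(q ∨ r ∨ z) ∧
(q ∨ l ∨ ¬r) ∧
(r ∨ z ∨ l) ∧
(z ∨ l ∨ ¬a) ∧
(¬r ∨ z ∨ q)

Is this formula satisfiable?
No

No, the formula is not satisfiable.

No assignment of truth values to the variables can make all 21 clauses true simultaneously.

The formula is UNSAT (unsatisfiable).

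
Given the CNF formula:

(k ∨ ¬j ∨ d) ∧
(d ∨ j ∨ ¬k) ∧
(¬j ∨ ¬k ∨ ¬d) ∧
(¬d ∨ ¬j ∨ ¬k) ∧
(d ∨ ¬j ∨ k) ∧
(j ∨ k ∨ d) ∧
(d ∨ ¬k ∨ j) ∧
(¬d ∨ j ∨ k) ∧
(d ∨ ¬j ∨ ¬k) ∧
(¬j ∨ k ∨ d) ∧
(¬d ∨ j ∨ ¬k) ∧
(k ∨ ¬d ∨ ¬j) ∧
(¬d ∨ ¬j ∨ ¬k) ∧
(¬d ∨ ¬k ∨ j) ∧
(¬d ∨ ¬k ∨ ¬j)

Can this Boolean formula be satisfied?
No

No, the formula is not satisfiable.

No assignment of truth values to the variables can make all 15 clauses true simultaneously.

The formula is UNSAT (unsatisfiable).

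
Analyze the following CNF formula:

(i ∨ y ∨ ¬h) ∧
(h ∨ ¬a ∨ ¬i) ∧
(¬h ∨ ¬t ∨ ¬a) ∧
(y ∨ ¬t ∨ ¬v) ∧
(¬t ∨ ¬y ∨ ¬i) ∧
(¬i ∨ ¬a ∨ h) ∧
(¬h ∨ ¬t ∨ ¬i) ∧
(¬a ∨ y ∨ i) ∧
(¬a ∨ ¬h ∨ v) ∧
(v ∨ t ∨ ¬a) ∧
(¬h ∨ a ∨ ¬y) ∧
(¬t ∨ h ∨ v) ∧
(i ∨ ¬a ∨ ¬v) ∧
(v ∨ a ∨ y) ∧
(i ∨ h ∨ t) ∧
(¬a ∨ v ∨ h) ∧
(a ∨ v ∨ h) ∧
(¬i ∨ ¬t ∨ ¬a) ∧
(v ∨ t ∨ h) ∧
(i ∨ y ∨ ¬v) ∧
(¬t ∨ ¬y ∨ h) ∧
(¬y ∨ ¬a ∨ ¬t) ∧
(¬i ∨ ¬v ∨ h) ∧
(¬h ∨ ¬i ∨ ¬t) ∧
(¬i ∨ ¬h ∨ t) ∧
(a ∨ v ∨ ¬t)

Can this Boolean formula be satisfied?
No

No, the formula is not satisfiable.

No assignment of truth values to the variables can make all 26 clauses true simultaneously.

The formula is UNSAT (unsatisfiable).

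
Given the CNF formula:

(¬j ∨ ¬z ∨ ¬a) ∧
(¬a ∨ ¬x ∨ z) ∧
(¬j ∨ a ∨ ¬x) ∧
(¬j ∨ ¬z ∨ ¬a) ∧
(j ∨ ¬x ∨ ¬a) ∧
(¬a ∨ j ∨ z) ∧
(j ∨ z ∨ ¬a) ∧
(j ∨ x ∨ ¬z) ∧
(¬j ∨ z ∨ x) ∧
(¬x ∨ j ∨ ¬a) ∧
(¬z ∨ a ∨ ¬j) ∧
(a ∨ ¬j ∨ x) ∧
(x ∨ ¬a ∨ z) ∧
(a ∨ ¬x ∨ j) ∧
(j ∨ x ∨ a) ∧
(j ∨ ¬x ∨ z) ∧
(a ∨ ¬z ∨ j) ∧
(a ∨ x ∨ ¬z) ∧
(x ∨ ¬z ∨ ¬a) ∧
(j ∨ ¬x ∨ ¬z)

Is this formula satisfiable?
No

No, the formula is not satisfiable.

No assignment of truth values to the variables can make all 20 clauses true simultaneously.

The formula is UNSAT (unsatisfiable).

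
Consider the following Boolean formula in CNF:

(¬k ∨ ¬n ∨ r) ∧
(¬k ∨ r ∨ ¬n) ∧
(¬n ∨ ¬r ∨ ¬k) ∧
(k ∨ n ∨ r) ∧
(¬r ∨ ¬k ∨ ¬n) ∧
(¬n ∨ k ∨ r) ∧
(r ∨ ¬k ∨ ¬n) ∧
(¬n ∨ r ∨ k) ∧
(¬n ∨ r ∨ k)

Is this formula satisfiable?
Yes

Yes, the formula is satisfiable.

One satisfying assignment is: n=False, r=True, k=False

Verification: With this assignment, all 9 clauses evaluate to true.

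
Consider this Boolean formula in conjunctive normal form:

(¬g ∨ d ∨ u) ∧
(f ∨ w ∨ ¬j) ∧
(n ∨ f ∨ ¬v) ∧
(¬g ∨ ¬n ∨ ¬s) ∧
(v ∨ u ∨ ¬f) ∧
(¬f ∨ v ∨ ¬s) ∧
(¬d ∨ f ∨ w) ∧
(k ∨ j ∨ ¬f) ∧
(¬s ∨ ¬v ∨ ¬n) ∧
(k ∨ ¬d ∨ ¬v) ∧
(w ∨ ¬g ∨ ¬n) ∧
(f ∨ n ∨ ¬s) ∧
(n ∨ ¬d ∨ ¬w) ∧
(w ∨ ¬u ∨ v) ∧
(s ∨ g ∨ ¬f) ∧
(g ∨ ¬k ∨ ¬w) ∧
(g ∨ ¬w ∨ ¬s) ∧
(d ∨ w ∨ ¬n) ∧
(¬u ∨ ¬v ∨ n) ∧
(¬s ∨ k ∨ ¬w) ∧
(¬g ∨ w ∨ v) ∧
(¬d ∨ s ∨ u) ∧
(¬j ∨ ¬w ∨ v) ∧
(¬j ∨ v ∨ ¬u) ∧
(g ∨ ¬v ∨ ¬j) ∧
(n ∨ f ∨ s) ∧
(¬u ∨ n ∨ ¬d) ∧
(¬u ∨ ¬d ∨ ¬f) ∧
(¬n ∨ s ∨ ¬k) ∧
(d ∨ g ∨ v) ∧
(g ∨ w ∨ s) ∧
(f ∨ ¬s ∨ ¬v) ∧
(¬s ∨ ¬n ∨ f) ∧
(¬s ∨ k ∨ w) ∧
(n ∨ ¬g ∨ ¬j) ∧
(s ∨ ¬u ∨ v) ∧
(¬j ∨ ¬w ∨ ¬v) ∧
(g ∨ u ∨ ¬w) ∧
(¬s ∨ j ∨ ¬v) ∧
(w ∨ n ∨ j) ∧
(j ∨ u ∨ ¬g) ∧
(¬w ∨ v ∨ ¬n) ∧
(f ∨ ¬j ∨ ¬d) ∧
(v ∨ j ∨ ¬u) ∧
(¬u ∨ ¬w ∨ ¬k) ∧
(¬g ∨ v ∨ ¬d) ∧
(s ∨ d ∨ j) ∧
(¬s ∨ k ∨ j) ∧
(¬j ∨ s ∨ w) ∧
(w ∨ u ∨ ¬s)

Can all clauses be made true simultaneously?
No

No, the formula is not satisfiable.

No assignment of truth values to the variables can make all 50 clauses true simultaneously.

The formula is UNSAT (unsatisfiable).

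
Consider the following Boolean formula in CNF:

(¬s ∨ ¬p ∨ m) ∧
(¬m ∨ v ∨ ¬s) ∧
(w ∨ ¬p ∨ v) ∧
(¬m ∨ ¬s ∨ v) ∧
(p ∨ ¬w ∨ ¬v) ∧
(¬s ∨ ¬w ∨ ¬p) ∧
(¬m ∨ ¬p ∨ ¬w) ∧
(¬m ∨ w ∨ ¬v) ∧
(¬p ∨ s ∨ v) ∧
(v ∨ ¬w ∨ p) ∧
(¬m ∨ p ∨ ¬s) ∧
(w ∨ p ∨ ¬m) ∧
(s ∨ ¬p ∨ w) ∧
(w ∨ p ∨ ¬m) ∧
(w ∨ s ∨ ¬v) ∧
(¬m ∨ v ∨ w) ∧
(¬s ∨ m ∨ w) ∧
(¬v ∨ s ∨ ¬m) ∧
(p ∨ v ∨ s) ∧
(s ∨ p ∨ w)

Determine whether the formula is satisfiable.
Yes

Yes, the formula is satisfiable.

One satisfying assignment is: s=False, v=True, m=False, p=True, w=True

Verification: With this assignment, all 20 clauses evaluate to true.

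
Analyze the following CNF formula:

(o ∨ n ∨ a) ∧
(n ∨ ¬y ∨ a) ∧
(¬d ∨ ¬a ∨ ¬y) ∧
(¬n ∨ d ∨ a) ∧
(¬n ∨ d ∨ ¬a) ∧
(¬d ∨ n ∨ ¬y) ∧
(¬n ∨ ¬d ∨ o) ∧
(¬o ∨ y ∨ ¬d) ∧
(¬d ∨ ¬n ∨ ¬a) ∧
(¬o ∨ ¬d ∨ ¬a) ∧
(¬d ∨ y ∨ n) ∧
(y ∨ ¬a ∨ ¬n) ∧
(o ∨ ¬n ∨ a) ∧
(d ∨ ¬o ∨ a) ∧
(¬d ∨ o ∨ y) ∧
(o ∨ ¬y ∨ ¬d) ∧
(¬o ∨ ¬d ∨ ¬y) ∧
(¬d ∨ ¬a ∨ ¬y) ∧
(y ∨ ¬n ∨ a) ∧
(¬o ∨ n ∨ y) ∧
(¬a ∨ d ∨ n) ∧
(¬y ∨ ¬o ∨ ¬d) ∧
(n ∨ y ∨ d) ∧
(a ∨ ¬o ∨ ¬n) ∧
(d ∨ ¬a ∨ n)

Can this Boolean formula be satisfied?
No

No, the formula is not satisfiable.

No assignment of truth values to the variables can make all 25 clauses true simultaneously.

The formula is UNSAT (unsatisfiable).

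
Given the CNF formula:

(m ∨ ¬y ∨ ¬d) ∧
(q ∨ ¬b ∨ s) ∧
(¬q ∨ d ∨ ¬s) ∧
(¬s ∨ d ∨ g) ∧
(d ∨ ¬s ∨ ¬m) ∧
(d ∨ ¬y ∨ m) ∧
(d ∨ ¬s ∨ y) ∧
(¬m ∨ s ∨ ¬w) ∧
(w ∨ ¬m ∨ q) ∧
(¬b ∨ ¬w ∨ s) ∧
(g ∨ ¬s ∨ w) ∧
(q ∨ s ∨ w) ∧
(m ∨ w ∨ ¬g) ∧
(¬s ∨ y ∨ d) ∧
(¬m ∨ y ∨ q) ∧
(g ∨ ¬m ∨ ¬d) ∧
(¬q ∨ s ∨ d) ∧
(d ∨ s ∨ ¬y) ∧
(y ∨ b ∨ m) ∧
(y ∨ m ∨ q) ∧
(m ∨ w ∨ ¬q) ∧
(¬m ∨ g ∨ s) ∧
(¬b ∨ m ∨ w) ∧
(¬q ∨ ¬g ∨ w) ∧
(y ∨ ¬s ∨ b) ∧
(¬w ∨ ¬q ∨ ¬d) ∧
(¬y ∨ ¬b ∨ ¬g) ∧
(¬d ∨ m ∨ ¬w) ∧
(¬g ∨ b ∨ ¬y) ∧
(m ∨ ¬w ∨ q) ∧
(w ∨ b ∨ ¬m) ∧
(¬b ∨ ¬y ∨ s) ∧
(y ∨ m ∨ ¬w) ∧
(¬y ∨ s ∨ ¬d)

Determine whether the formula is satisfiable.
No

No, the formula is not satisfiable.

No assignment of truth values to the variables can make all 34 clauses true simultaneously.

The formula is UNSAT (unsatisfiable).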